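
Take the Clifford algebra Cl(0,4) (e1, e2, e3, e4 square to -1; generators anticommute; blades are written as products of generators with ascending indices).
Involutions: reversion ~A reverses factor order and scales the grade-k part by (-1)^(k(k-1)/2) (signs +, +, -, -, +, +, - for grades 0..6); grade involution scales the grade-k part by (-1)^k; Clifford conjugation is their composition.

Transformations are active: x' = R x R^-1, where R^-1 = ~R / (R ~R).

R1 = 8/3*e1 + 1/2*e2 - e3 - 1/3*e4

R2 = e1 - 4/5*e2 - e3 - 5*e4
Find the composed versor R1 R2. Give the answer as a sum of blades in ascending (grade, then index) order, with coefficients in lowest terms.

Distribute over the terms of R1 (each basis-blade product reordered to ascending indices, repeated generators contracted through their squares):
(8/3*e1) R2 = -8/3 - 32/15*e1 e2 - 8/3*e1 e3 - 40/3*e1 e4
(1/2*e2) R2 = 2/5 - 1/2*e1 e2 - 1/2*e2 e3 - 5/2*e2 e4
(-e3) R2 = -1 + e1 e3 - 4/5*e2 e3 + 5*e3 e4
(-1/3*e4) R2 = -5/3 + 1/3*e1 e4 - 4/15*e2 e4 - 1/3*e3 e4
Summing the partial products and collecting blades:
Answer: -74/15 - 79/30*e1 e2 - 5/3*e1 e3 - 13*e1 e4 - 13/10*e2 e3 - 83/30*e2 e4 + 14/3*e3 e4


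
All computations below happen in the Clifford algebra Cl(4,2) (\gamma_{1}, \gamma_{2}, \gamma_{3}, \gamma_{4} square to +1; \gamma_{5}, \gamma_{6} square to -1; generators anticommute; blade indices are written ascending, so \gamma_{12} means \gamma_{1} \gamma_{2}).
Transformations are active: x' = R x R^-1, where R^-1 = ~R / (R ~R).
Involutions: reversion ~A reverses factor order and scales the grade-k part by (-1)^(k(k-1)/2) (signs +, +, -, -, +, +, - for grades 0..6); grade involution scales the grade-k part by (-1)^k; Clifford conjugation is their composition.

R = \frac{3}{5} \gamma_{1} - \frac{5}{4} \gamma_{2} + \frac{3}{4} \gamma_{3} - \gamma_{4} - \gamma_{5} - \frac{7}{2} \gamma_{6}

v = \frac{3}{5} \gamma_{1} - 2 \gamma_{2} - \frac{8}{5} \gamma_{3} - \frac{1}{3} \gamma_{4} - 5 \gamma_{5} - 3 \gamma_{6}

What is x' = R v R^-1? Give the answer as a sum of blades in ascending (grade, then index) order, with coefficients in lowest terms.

~R = \frac{3}{5} \gamma_{1} - \frac{5}{4} \gamma_{2} + \frac{3}{4} \gamma_{3} - \gamma_{4} - \gamma_{5} - \frac{7}{2} \gamma_{6}, and R ~R = -\frac{1953}{200}, so R^-1 = ~R / (-\frac{1953}{200}).
R v = -\frac{1013}{75} - \frac{9}{20} \gamma_{12} - \frac{141}{100} \gamma_{13} + \frac{2}{5} \gamma_{14} - \frac{12}{5} \gamma_{15} + \frac{3}{10} \gamma_{16} + \frac{7}{2} \gamma_{23} - \frac{19}{12} \gamma_{24} + \frac{17}{4} \gamma_{25} - \frac{13}{4} \gamma_{26} - \frac{37}{20} \gamma_{34} - \frac{107}{20} \gamma_{35} - \frac{157}{20} \gamma_{36} + \frac{14}{3} \gamma_{45} + \frac{11}{6} \gamma_{46} - \frac{29}{2} \gamma_{56}
Answer: \frac{10349}{9765} \gamma_{1} - \frac{8542}{5859} \gamma_{2} + \frac{35884}{9765} \gamma_{3} - \frac{14255}{5859} \gamma_{4} + \frac{13087}{5859} \gamma_{5} - \frac{5593}{837} \gamma_{6}


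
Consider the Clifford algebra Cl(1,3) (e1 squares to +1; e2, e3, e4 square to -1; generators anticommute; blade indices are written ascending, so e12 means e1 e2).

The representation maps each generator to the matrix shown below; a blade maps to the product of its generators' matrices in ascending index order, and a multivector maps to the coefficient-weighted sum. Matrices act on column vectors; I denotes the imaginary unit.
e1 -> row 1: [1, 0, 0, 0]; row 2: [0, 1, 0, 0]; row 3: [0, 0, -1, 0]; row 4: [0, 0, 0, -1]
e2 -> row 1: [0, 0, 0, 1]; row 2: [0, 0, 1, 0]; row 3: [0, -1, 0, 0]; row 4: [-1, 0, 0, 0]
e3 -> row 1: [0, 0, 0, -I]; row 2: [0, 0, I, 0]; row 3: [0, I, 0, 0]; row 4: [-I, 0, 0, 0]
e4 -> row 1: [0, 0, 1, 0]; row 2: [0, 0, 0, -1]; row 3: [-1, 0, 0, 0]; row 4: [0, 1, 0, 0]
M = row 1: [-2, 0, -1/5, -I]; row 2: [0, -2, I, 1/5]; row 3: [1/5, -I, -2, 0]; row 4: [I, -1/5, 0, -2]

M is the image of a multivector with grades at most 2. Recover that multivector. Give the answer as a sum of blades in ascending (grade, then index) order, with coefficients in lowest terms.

Method: the blade images are trace-orthogonal — tr(rho(e_A) rho(e_B)^-1) = 4 if A = B and 0 otherwise — and rho(e_A)^-1 = (e_A)^2 * rho(e_A) with (e_A)^2 = +1 or -1, so the coefficient of e_A in the preimage is (e_A)^2 * tr(M rho(e_A))/4.
Nonzero projections over blades of grade <= 2: 1: (1)^2 = +1, tr(M 1) = -8, coefficient -2; e4: (e4)^2 = -1, tr(M rho(e4)) = 4/5, coefficient -1/5; e13: (e13)^2 = +1, tr(M rho(e13)) = 4, coefficient 1. Every other blade of grade <= 2 projects to 0.
Answer: -2 - 1/5*e4 + e13


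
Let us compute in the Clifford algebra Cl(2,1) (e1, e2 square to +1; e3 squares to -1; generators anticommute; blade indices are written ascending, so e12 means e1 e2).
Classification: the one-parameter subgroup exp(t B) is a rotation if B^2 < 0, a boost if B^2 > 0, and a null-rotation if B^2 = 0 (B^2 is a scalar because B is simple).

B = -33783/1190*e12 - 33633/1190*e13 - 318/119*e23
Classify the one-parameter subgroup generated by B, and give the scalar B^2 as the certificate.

B^2 term by term: the squares give (-33783/1190)^2*(e12)^2 + (-33633/1190)^2*(e13)^2 + (-318/119)^2*(e23)^2 = 1141291089/1416100*(-1) + 1131178689/1416100*(+1) + 101124/14161*(+1) = 0 (each basis 2-blade squares to minus the product of its generators' squares); cross terms between blades sharing an index anticommute and cancel. So B^2 = 0.
Answer: null-rotation, certificate B^2 = 0. The scalar 0 is the complete invariant here: its sign names the subgroup type.


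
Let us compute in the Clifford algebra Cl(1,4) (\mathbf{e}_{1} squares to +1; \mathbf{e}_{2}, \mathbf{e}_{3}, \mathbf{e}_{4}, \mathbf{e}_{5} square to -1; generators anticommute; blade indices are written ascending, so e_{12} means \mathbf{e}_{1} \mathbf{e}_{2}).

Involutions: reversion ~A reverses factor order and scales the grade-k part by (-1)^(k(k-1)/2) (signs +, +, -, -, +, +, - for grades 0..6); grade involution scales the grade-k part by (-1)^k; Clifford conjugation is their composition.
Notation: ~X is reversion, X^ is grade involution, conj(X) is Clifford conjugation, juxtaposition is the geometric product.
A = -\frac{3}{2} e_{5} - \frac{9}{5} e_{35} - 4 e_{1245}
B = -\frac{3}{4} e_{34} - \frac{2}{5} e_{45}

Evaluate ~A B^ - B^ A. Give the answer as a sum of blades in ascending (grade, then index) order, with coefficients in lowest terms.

first term: \frac{3}{5} e_{4} - \frac{8}{5} e_{12} - \frac{18}{25} e_{34} + \frac{27}{20} e_{45} + \frac{9}{8} e_{345} + 3 e_{1235}
second term: -\frac{3}{5} e_{4} - \frac{8}{5} e_{12} - \frac{18}{25} e_{34} + \frac{27}{20} e_{45} + \frac{9}{8} e_{345} - 3 e_{1235}
Answer: \frac{6}{5} e_{4} + 6 e_{1235}


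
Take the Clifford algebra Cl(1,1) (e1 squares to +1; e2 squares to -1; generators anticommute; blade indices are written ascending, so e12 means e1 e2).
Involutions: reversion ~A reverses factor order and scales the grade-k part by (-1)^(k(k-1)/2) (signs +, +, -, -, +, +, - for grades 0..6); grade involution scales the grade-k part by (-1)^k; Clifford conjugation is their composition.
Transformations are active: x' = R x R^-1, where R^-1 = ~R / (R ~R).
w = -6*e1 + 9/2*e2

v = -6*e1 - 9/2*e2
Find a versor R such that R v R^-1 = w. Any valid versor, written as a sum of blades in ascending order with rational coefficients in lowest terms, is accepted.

Sketch: the shared square 63/4 makes R = v + w = -12*e1 the natural versor; its sandwich fixes that direction, negates (v - w)/2, and sends v to w.
Answer: -12*e1


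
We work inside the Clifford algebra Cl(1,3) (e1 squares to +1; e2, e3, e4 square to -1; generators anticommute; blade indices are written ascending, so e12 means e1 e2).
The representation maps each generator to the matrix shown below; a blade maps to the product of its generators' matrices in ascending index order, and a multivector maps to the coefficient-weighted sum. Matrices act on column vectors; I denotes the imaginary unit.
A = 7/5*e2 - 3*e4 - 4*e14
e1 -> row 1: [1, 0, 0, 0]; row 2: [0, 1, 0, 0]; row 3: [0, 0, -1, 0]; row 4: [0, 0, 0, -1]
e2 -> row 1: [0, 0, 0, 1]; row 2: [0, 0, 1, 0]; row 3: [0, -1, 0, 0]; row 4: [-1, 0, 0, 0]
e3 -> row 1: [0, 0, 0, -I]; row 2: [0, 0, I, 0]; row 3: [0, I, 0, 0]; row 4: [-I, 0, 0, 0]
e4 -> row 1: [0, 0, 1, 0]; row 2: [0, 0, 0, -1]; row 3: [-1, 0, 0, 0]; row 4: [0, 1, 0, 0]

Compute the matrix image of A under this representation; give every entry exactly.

Bivector images (products of the table entries): rho(e14) = rho(e1)rho(e4) = row 1: [0, 0, 1, 0]; row 2: [0, 0, 0, -1]; row 3: [1, 0, 0, 0]; row 4: [0, -1, 0, 0].
M = (7/5)*rho(e2) + (-3)*rho(e4) + (-4)*rho(e14), summed entrywise:
Answer: row 1: [0, 0, -7, 7/5]; row 2: [0, 0, 7/5, 7]; row 3: [-1, -7/5, 0, 0]; row 4: [-7/5, 1, 0, 0]


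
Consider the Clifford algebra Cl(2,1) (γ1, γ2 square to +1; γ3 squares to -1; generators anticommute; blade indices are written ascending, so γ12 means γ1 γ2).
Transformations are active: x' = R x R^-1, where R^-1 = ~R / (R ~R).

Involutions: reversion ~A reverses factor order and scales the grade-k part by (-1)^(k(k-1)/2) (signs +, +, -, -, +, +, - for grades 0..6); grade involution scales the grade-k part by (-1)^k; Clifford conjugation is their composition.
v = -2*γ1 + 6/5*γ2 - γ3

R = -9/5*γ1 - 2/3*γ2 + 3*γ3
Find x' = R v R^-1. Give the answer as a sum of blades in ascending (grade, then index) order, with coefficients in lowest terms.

~R = -9/5*γ1 - 2/3*γ2 + 3*γ3, and R ~R = -1196/225, so R^-1 = ~R / (-1196/225).
R v = 29/5 - 262/75*γ12 + 39/5*γ13 - 44/15*γ23
Answer: 3545/598*γ1 + 381/1495*γ2 - 3317/598*γ3


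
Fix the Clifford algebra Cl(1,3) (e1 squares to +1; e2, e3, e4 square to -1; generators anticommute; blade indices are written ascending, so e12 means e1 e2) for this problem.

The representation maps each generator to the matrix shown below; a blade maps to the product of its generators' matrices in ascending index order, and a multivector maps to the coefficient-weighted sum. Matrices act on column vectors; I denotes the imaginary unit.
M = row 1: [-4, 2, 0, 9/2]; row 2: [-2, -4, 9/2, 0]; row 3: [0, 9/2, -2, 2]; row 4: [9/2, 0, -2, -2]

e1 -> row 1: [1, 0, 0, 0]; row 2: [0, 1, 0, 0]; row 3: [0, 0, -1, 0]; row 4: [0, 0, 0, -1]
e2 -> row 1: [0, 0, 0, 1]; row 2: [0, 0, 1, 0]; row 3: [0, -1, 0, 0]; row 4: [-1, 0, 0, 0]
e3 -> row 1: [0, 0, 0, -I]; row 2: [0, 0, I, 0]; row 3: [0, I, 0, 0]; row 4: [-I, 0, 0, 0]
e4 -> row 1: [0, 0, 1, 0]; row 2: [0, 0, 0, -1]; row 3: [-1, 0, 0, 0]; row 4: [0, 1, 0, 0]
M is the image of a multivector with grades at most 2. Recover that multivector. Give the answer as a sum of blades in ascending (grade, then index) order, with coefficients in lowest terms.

Method: the blade images are trace-orthogonal — tr(rho(e_A) rho(e_B)^-1) = 4 if A = B and 0 otherwise — and rho(e_A)^-1 = (e_A)^2 * rho(e_A) with (e_A)^2 = +1 or -1, so the coefficient of e_A in the preimage is (e_A)^2 * tr(M rho(e_A))/4.
Nonzero projections over blades of grade <= 2: 1: (1)^2 = +1, tr(M 1) = -12, coefficient -3; e1: (e1)^2 = +1, tr(M rho(e1)) = -4, coefficient -1; e12: (e12)^2 = +1, tr(M rho(e12)) = 18, coefficient 9/2; e24: (e24)^2 = -1, tr(M rho(e24)) = -8, coefficient 2. Every other blade of grade <= 2 projects to 0.
Answer: -3 - e1 + 9/2*e12 + 2*e24


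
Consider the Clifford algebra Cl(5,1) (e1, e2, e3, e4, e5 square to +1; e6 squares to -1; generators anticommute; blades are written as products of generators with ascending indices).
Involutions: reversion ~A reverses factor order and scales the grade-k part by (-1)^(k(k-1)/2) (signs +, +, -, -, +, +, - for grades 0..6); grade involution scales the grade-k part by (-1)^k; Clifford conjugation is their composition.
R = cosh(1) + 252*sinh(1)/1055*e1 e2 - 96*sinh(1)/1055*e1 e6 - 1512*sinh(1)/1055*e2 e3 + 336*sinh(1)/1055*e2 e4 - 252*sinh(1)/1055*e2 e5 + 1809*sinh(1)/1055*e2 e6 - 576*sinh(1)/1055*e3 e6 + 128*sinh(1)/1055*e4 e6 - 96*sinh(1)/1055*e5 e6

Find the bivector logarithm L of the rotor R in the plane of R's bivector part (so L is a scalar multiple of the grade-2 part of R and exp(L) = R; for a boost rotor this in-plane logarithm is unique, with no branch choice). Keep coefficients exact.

The scalar part of R is cosh(1), which determines |rapidity| via cosh; the sign lives in the bivector part, and pairing them (bivector part over sinh of the rapidity = the plane) gives the unique in-plane L = rapidity * plane.
Concretely: cosh(rapidity) = cosh(1) gives rapidity = ±1, and since rapidity/sinh(rapidity) is even the sign is immaterial: L = (rapidity/sinh(rapidity)) * <R>_2 = (1/sinh(1)) * <R>_2.
Answer: 252/1055*e1 e2 - 96/1055*e1 e6 - 1512/1055*e2 e3 + 336/1055*e2 e4 - 252/1055*e2 e5 + 1809/1055*e2 e6 - 576/1055*e3 e6 + 128/1055*e4 e6 - 96/1055*e5 e6


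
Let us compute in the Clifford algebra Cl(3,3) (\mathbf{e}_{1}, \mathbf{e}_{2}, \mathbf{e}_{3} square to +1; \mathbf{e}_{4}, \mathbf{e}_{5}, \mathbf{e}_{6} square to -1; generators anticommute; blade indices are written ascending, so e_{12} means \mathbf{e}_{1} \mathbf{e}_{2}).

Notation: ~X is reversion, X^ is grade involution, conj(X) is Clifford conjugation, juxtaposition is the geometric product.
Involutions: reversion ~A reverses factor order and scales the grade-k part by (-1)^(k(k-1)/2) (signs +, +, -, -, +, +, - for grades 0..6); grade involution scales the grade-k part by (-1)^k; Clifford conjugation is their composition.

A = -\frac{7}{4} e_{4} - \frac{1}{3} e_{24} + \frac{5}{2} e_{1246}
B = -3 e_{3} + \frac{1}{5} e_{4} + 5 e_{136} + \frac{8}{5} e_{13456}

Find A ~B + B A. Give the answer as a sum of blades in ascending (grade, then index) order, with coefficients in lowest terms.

first term: \frac{7}{20} + \frac{1}{15} e_{2} - \frac{21}{4} e_{34} + \frac{1}{2} e_{126} - \frac{27}{2} e_{234} - 4 e_{235} + \frac{35}{4} e_{1346} + \frac{14}{5} e_{1356} - \frac{55}{6} e_{12346} - \frac{8}{15} e_{12356}
second term: \frac{7}{20} - \frac{1}{15} e_{2} + \frac{21}{4} e_{34} - \frac{1}{2} e_{126} + \frac{23}{2} e_{234} + 4 e_{235} + \frac{35}{4} e_{1346} + \frac{14}{5} e_{1356} - \frac{35}{6} e_{12346} + \frac{8}{15} e_{12356}
Answer: \frac{7}{10} - 2 e_{234} + \frac{35}{2} e_{1346} + \frac{28}{5} e_{1356} - 15 e_{12346}


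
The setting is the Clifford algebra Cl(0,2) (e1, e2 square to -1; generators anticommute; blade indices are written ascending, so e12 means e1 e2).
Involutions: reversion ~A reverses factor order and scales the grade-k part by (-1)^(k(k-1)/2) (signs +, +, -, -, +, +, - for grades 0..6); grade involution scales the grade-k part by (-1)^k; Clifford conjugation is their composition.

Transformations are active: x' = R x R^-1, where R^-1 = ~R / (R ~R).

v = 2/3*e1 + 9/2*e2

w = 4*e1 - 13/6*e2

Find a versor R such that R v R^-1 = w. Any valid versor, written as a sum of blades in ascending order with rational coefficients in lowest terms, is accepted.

Reasoning: v^2 = w^2 = -745/36 since conjugation preserves the quadratic form; R = v + w = 14/3*e1 + 7/3*e2 is then valid when invertible, keeping its own part and reversing (v - w)/2.
Answer: 14/3*e1 + 7/3*e2


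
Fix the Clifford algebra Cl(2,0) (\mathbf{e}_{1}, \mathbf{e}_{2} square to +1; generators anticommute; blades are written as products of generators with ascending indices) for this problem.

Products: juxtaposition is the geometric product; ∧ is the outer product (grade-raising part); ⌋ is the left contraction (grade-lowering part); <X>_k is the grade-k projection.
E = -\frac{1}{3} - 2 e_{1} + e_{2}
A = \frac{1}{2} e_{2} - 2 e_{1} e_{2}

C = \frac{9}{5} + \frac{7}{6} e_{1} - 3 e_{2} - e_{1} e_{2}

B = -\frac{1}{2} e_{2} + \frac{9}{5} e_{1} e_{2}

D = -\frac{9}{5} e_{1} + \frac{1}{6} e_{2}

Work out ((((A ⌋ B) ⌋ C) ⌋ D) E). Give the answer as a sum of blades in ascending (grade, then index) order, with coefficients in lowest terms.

step 1: \frac{67}{20} - \frac{9}{10} e_{1}
step 2: \frac{249}{50} + \frac{469}{120} e_{1} - \frac{183}{20} e_{2} - \frac{67}{20} e_{1} e_{2}
step 3: -\frac{214}{25} - \frac{2241}{250} e_{1} + \frac{83}{100} e_{2}
step 4: \frac{32417}{1500} + \frac{5027}{250} e_{1} - \frac{2651}{300} e_{2} - \frac{913}{125} e_{1} e_{2}
Answer: \frac{32417}{1500} + \frac{5027}{250} e_{1} - \frac{2651}{300} e_{2} - \frac{913}{125} e_{1} e_{2}


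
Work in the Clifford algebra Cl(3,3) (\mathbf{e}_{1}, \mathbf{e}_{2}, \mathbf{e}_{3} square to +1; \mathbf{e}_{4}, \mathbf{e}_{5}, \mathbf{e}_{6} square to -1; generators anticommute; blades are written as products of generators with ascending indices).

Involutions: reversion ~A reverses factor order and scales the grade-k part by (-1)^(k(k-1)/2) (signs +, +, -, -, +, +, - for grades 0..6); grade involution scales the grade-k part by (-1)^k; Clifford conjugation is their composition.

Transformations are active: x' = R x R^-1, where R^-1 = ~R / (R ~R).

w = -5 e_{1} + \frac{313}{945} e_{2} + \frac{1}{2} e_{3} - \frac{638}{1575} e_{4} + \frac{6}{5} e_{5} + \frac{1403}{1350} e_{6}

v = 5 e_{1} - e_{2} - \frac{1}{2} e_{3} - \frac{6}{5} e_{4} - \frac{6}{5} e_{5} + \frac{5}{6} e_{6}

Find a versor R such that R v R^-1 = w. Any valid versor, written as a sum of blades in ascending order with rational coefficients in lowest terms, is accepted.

Sketch: the shared square \frac{5102}{225} makes R = v + w = -\frac{632}{945} e_{2} - \frac{2528}{1575} e_{4} + \frac{1264}{675} e_{6} the natural versor; its sandwich fixes that direction, negates (v - w)/2, and sends v to w.
Answer: -\frac{632}{945} e_{2} - \frac{2528}{1575} e_{4} + \frac{1264}{675} e_{6}


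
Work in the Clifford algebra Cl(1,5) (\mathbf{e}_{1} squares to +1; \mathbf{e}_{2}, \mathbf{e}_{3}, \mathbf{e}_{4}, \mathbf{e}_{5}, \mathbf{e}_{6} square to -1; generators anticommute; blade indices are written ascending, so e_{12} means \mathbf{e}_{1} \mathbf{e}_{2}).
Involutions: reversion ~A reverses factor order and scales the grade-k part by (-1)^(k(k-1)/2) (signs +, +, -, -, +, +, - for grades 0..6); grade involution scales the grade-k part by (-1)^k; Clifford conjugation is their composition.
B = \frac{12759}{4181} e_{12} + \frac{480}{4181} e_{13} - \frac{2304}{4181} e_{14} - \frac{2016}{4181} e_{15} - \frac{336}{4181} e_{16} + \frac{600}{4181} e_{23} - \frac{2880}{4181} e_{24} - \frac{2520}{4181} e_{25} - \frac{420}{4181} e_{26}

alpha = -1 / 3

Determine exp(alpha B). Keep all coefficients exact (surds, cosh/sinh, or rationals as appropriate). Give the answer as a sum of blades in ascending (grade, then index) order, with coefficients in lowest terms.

B^2 term by term: the squares give (\frac{12759}{4181})^2*(e_{12})^2 + (\frac{480}{4181})^2*(e_{13})^2 + (-\frac{2304}{4181})^2*(e_{14})^2 + (-\frac{2016}{4181})^2*(e_{15})^2 + (-\frac{336}{4181})^2*(e_{16})^2 + (\frac{600}{4181})^2*(e_{23})^2 + (-\frac{2880}{4181})^2*(e_{24})^2 + (-\frac{2520}{4181})^2*(e_{25})^2 + (-\frac{420}{4181})^2*(e_{26})^2 = \frac{162792081}{17480761}*(+1) + \frac{230400}{17480761}*(+1) + \frac{5308416}{17480761}*(+1) + \frac{4064256}{17480761}*(+1) + \frac{112896}{17480761}*(+1) + \frac{360000}{17480761}*(-1) + \frac{8294400}{17480761}*(-1) + \frac{6350400}{17480761}*(-1) + \frac{176400}{17480761}*(-1) = 9 (each basis 2-blade squares to minus the product of its generators' squares); cross terms between blades sharing an index anticommute and cancel; the commuting (index-disjoint) pairs give grade-4 terms 2*c*c'*(blade product), which cancel blade by blade — e_{1234}: \frac{2764800}{17480761} - \frac{2764800}{17480761} = 0; e_{1235}: \frac{2419200}{17480761} - \frac{2419200}{17480761} = 0; e_{1236}: \frac{403200}{17480761} - \frac{403200}{17480761} = 0; e_{1245}: -\frac{11612160}{17480761} + \frac{11612160}{17480761} = 0; e_{1246}: -\frac{1935360}{17480761} + \frac{1935360}{17480761} = 0; e_{1256}: -\frac{1693440}{17480761} + \frac{1693440}{17480761} = 0 — confirming B is simple. So B^2 = 9.
B^2 = 9 — the positive square puts this in the hyperbolic regime; l = 3, alpha*l = -1, so exp(alpha B) = cosh(-1) + (sinh(-1)/3)*B = \cosh{\left(1 \right)} + (- \frac{\sinh{\left(1 \right)}}{3})*B.
Answer: \cosh{\left(1 \right)} - \frac{4253 \sinh{\left(1 \right)}}{4181} e_{12} - \frac{160 \sinh{\left(1 \right)}}{4181} e_{13} + \frac{768 \sinh{\left(1 \right)}}{4181} e_{14} + \frac{672 \sinh{\left(1 \right)}}{4181} e_{15} + \frac{112 \sinh{\left(1 \right)}}{4181} e_{16} - \frac{200 \sinh{\left(1 \right)}}{4181} e_{23} + \frac{960 \sinh{\left(1 \right)}}{4181} e_{24} + \frac{840 \sinh{\left(1 \right)}}{4181} e_{25} + \frac{140 \sinh{\left(1 \right)}}{4181} e_{26}


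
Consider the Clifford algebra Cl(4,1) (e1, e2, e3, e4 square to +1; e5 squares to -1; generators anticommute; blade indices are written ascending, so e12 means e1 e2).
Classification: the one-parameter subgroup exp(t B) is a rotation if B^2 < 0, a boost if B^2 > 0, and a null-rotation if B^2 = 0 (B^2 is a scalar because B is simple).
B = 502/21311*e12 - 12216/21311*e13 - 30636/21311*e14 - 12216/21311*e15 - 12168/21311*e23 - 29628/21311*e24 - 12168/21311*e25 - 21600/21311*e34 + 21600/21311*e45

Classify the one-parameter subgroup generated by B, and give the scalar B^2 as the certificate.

B^2 term by term: the squares give (502/21311)^2*(e12)^2 + (-12216/21311)^2*(e13)^2 + (-30636/21311)^2*(e14)^2 + (-12216/21311)^2*(e15)^2 + (-12168/21311)^2*(e23)^2 + (-29628/21311)^2*(e24)^2 + (-12168/21311)^2*(e25)^2 + (-21600/21311)^2*(e34)^2 + (21600/21311)^2*(e45)^2 = 252004/454158721*(-1) + 149230656/454158721*(-1) + 938564496/454158721*(-1) + 149230656/454158721*(+1) + 148060224/454158721*(-1) + 877818384/454158721*(-1) + 148060224/454158721*(+1) + 466560000/454158721*(-1) + 466560000/454158721*(+1) = -4 (each basis 2-blade squares to minus the product of its generators' squares); cross terms between blades sharing an index anticommute and cancel; the commuting (index-disjoint) pairs give grade-4 terms 2*c*c'*(blade product), which cancel blade by blade — e1234: -21686400/454158721 - 723871296/454158721 + 745557696/454158721 = 0; e1235: -297288576/454158721 + 297288576/454158721 = 0; e1245: 21686400/454158721 - 745557696/454158721 + 723871296/454158721 = 0; e1345: -527731200/454158721 + 527731200/454158721 = 0; e2345: -525657600/454158721 + 525657600/454158721 = 0 — confirming B is simple. So B^2 = -4.
Answer: rotation, certificate B^2 = -4. No conjugation can change B^2 = -4; the sign gives the class.


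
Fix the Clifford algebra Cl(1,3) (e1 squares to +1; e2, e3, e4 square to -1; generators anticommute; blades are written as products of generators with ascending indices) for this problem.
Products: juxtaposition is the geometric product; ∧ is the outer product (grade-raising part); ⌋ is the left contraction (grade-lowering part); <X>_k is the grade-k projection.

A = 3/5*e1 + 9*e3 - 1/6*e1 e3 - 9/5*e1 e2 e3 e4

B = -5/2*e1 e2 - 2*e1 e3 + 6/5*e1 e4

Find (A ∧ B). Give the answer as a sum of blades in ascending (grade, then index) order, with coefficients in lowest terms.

step 1: -45/2*e1 e2 e3 - 54/5*e1 e3 e4
Answer: -45/2*e1 e2 e3 - 54/5*e1 e3 e4


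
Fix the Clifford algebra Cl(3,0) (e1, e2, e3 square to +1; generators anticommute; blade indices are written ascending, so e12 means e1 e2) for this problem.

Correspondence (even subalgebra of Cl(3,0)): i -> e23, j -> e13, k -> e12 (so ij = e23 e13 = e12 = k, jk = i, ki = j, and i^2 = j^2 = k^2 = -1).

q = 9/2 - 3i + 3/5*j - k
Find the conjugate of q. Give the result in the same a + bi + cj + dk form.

In blades: q = 9/2 - e12 + 3/5*e13 - 3*e23.
Quaternion conjugation is reversion on the even subalgebra: the scalar is fixed and every grade-2 blade flips sign, giving 9/2 + e12 - 3/5*e13 + 3*e23; translating back:
Answer: 9/2 + 3i - 3/5*j + k


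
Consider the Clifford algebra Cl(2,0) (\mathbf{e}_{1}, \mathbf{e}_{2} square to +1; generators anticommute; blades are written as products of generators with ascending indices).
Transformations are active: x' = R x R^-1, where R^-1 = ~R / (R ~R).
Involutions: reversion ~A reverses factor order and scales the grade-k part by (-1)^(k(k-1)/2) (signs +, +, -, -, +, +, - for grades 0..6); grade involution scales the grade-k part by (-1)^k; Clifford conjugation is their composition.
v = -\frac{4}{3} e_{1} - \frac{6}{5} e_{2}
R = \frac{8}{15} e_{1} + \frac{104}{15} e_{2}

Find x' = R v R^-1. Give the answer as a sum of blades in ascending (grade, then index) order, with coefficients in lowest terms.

~R = \frac{8}{15} e_{1} + \frac{104}{15} e_{2}, and R ~R = \frac{2176}{45}, so R^-1 = ~R / (\frac{2176}{45}).
R v = -\frac{2032}{225} + \frac{1936}{225} e_{1} e_{2}
Answer: \frac{482}{425} e_{1} - \frac{1772}{1275} e_{2}


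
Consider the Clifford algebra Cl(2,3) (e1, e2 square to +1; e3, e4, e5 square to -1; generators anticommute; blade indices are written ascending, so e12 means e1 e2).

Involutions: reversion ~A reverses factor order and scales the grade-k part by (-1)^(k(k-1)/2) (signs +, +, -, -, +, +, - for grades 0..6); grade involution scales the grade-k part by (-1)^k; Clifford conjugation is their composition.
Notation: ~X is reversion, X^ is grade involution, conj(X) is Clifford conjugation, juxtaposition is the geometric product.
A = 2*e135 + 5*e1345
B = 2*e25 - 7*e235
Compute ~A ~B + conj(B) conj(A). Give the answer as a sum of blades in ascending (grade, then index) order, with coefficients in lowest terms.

first term: 14*e12 - 4*e123 - 35*e124 - 10*e1234
second term: -14*e12 - 4*e123 + 35*e124 + 10*e1234
Answer: -8*e123


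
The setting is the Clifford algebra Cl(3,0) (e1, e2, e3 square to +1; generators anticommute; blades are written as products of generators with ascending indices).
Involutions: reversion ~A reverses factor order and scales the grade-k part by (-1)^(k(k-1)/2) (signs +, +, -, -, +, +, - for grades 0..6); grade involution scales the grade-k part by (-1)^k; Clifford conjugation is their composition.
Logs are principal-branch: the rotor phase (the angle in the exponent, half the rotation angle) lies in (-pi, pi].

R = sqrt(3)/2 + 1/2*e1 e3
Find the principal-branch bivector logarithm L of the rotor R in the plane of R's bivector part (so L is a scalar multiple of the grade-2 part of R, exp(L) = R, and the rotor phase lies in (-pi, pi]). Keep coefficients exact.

The scalar part of R is sqrt(3)/2, which pins the rotor phase on the principal branch; dividing the bivector part by the sine of that phase recovers the unit plane, and L is the phase times that plane.
Concretely: cos(phase) = sqrt(3)/2 gives phase = ±pi/6, and since phase/sin(phase) is even the sign is immaterial: L = (phase/sin(phase)) * <R>_2 = (pi/3) * <R>_2.
Answer: pi/6*e1 e3


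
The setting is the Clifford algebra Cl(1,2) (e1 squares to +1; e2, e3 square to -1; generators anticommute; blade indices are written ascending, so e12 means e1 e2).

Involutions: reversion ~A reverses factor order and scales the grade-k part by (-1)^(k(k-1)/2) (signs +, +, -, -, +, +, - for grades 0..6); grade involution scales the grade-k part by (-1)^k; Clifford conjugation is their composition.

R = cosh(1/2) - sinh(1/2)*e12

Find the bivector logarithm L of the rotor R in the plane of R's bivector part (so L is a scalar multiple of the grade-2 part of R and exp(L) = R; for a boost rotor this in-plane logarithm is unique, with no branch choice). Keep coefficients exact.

The scalar part of R is cosh(1/2), giving the rapidity magnitude (cosh is even); the bivector part supplies orientation, its quotient by sinh of the rapidity is the plane, and L = rapidity * plane — unique in that plane, since flipping both signs leaves L unchanged.
Concretely: cosh(rapidity) = cosh(1/2) gives rapidity = ±1/2, and since rapidity/sinh(rapidity) is even the sign is immaterial: L = (rapidity/sinh(rapidity)) * <R>_2 = (1/(2*sinh(1/2))) * <R>_2.
Answer: -1/2*e12


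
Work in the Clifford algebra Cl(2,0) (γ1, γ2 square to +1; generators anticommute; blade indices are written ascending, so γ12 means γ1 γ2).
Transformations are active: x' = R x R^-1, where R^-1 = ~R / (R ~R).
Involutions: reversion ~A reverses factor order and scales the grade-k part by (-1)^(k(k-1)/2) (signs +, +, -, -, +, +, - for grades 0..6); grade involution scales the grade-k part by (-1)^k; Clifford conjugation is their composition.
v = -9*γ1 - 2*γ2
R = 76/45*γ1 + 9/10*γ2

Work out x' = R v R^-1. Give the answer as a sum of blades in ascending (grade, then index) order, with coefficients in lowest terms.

~R = 76/45*γ1 + 9/10*γ2, and R ~R = 5933/1620, so R^-1 = ~R / (5933/1620).
R v = -17 + 85/18*γ12
Answer: -2331/349*γ1 - 2218/349*γ2


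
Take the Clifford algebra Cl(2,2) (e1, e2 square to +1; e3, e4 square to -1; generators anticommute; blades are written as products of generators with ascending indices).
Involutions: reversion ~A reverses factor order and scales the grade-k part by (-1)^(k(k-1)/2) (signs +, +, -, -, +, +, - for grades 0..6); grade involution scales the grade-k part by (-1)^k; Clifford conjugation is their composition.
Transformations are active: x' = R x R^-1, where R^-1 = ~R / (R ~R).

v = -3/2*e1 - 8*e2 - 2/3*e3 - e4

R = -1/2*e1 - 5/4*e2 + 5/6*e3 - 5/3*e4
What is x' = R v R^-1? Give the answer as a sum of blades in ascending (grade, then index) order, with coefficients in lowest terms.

~R = -1/2*e1 - 5/4*e2 + 5/6*e3 - 5/3*e4, and R ~R = -239/144, so R^-1 = ~R / (-239/144).
R v = 347/36 + 17/8*e1 e2 + 19/12*e1 e3 - 2*e1 e4 + 15/2*e2 e3 - 145/12*e2 e4 - 35/18*e3 e4
Answer: 3493/478*e1 + 5382/239*e2 - 2154/239*e3 + 14597/717*e4


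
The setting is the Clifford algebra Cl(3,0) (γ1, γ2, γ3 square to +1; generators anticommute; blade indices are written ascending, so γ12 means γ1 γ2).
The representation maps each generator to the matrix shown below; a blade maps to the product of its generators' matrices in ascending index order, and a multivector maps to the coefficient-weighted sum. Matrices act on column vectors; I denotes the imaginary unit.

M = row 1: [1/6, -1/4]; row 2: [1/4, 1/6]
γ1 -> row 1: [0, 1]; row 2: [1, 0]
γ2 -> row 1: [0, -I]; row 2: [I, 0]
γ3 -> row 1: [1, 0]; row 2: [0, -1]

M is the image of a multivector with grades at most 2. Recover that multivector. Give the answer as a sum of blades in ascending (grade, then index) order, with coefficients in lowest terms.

Method: 1, rho(γ1), rho(γ2), rho(γ3) form a trace-orthogonal basis of the 2x2 complex matrices (tr(X Y) = 2 if X = Y, else 0), so M = m0*1 + m1*rho(γ1) + m2*rho(γ2) + m3*rho(γ3) with m0 = tr(M)/2 = 1/6, m1 = tr(M rho(γ1))/2 = 0, m2 = tr(M rho(γ2))/2 = -I/4, m3 = tr(M rho(γ3))/2 = 0.
Multiplying table entries, the bivector images are rho(γ12) = I*rho(γ3), rho(γ13) = -I*rho(γ2), rho(γ23) = I*rho(γ1); with real blade coefficients the real parts of m0..m3 are the coefficients of 1, γ1, γ2, γ3 and the imaginary parts give the bivectors (γ23: Im m1, γ13: -Im m2, γ12: Im m3).
Answer: 1/6 + 1/4*γ13


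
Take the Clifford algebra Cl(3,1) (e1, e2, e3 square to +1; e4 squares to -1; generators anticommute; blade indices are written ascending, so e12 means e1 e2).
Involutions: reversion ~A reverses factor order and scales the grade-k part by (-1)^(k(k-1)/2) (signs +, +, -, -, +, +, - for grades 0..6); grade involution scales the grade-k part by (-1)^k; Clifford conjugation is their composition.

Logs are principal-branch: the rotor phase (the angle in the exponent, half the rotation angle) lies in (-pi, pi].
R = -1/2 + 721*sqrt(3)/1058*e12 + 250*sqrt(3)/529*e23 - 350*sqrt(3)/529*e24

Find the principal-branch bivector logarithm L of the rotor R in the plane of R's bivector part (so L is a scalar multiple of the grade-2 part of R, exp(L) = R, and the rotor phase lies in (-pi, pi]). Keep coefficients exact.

The scalar part of R is -1/2, which pins the rotor phase on the principal branch; dividing the bivector part by the sine of that phase recovers the unit plane, and L is the phase times that plane.
Concretely: cos(phase) = -1/2 gives phase = ±2*pi/3, and since phase/sin(phase) is even the sign is immaterial: L = (phase/sin(phase)) * <R>_2 = (4*sqrt(3)*pi/9) * <R>_2.
Answer: 1442*pi/1587*e12 + 1000*pi/1587*e23 - 1400*pi/1587*e24


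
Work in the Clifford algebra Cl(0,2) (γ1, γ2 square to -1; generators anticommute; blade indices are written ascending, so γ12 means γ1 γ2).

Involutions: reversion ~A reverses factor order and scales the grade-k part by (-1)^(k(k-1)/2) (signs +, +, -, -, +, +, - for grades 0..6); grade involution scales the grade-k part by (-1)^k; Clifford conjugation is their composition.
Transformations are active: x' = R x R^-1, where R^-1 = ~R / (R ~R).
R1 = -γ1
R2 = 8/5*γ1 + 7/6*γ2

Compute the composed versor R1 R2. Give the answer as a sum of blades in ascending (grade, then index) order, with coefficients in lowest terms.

Distribute over the terms of R1 (each basis-blade product reordered to ascending indices, repeated generators contracted through their squares):
(-γ1) R2 = 8/5 - 7/6*γ12
Answer: 8/5 - 7/6*γ12


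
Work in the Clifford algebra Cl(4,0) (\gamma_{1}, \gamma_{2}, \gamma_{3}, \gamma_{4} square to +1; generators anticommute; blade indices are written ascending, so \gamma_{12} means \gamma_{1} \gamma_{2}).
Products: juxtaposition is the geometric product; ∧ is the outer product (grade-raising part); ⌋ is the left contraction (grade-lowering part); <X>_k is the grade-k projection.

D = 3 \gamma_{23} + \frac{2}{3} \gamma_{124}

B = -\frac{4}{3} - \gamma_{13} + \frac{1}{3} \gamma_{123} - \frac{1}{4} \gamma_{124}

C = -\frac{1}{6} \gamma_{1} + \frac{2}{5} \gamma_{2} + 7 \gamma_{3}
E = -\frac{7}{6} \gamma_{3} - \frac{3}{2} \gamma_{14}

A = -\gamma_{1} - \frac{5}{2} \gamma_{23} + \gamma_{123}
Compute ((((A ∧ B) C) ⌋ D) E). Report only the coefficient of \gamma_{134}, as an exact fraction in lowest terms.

step 1: \frac{4}{3} \gamma_{1} + \frac{10}{3} \gamma_{23} - \frac{4}{3} \gamma_{123}
step 2: -\frac{2}{9} + \frac{70}{3} \gamma_{2} - \frac{4}{3} \gamma_{3} - \frac{44}{5} \gamma_{12} + \frac{148}{15} \gamma_{13} + \frac{2}{9} \gamma_{23} - \frac{5}{9} \gamma_{123}
step 3: -\frac{2}{3} + 4 \gamma_{2} + 70 \gamma_{3} + \frac{88}{15} \gamma_{4} - \frac{140}{9} \gamma_{14} - \frac{2}{3} \gamma_{23} - \frac{4}{27} \gamma_{124}
step 4: -105 + \frac{44}{5} \gamma_{1} + \gamma_{2} + \frac{7}{9} \gamma_{3} + \gamma_{14} - \frac{14}{3} \gamma_{23} + \frac{308}{45} \gamma_{34} + 6 \gamma_{124} + \frac{2345}{27} \gamma_{134} + \frac{67}{81} \gamma_{1234}
Answer: \frac{2345}{27}


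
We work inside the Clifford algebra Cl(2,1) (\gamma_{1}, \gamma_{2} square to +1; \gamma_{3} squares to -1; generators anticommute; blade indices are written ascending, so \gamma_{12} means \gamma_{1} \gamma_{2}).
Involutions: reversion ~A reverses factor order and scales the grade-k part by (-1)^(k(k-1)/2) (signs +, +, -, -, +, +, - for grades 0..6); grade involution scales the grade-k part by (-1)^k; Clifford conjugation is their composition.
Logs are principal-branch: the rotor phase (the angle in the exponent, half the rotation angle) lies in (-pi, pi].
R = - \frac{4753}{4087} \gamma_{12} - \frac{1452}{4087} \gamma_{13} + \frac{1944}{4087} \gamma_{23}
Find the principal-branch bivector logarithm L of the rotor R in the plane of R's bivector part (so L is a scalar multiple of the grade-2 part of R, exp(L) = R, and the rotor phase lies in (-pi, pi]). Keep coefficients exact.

The scalar part of R is 0, which pins the rotor phase on the principal branch; dividing the bivector part by the sine of that phase recovers the unit plane, and L is the phase times that plane.
Concretely: cos(phase) = 0 gives phase = ±\frac{\pi}{2}, and since phase/sin(phase) is even the sign is immaterial: L = (phase/sin(phase)) * <R>_2 = (\frac{\pi}{2}) * <R>_2.
Answer: - \frac{4753 \pi}{8174} \gamma_{12} - \frac{726 \pi}{4087} \gamma_{13} + \frac{972 \pi}{4087} \gamma_{23}


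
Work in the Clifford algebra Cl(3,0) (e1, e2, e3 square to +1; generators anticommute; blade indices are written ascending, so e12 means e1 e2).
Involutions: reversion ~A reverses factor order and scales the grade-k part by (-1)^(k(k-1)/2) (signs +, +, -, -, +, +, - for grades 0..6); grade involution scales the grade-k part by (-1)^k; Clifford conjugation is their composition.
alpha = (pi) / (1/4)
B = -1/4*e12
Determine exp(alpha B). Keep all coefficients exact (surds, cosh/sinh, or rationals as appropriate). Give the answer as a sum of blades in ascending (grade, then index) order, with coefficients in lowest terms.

B^2 = (-1/4)^2*(e12)^2 = 1/16*(-1) = -1/16 (a basis 2-blade squares to minus the product of its generators' squares).
B^2 = -1/16 — B^2 < 0, so the exponential closes trigonometrically: l = 1/4, alpha*l = pi, so exp(alpha B) = cos(pi) + (sin(pi)/(1/4))*B = -1 + (0)*B.
Answer: -1


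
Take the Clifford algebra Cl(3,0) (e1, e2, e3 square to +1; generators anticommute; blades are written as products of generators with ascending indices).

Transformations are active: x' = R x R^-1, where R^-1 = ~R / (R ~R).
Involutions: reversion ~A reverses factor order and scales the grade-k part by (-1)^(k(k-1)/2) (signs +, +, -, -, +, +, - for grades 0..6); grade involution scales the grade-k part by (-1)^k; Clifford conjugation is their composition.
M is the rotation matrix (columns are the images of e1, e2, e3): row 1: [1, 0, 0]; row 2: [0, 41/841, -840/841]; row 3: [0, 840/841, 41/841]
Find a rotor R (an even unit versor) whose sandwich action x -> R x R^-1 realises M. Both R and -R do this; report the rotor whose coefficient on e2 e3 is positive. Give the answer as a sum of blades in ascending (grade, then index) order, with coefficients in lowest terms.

Method: write R = a + b12*e1 e2 + b13*e1 e3 + b23*e2 e3 with a^2 + b12^2 + b13^2 + b23^2 = 1 (so R^-1 = ~R). Expanding the columns R e_j ~R gives tr M = 4a^2 - 1 and, from the antisymmetric part, M21 - M12 = -4a*b12, M13 - M31 = 4a*b13, M32 - M23 = -4a*b23.
Here tr M = 923/841, so a^2 = (1 + tr M)/4 = 441/841 and a = ±21/29. Taking a = 21/29: M21 - M12 = 0, M13 - M31 = 0, M32 - M23 = 1680/841, giving b12 = 0, b13 = 0, b23 = -20/29, i.e. R = 21/29 - 20/29*e2 e3.
Its e2 e3 coefficient is negative, so report the other preimage -R.
Answer: -21/29 + 20/29*e2 e3. Recall the cover is two-to-one: with M of trace 923/841, both preimages act alike, and the stated e2 e3 sign chooses the sheet.


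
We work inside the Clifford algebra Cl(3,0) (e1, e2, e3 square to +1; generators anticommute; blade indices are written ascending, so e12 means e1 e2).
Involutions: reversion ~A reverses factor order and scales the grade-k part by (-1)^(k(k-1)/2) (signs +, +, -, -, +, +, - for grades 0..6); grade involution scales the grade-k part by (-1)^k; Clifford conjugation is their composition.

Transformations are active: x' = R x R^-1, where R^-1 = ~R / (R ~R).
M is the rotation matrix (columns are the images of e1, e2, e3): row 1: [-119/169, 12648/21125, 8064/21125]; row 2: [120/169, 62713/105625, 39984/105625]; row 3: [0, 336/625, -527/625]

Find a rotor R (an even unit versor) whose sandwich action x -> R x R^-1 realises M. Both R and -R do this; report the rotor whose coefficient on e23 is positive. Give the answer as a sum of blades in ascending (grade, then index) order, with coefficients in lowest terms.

Method: write R = a + b12*e12 + b13*e13 + b23*e23 with a^2 + b12^2 + b13^2 + b23^2 = 1 (so R^-1 = ~R). Expanding the columns R e_j ~R gives tr M = 4a^2 - 1 and, from the antisymmetric part, M21 - M12 = -4a*b12, M13 - M31 = 4a*b13, M32 - M23 = -4a*b23.
Here tr M = -4029/4225, so a^2 = (1 + tr M)/4 = 49/4225 and a = ±7/65. Taking a = 7/65: M21 - M12 = 2352/21125, M13 - M31 = 8064/21125, M32 - M23 = 672/4225, giving b12 = -84/325, b13 = 288/325, b23 = -24/65, i.e. R = 7/65 - 84/325*e12 + 288/325*e13 - 24/65*e23.
Its e23 coefficient is negative, so report the other preimage -R.
Answer: -7/65 + 84/325*e12 - 288/325*e13 + 24/65*e23. Uniqueness: Spin(3) -> SO(3) maps R and -R to the same rotation of trace -4029/4225; fixing the sign of the e23 coefficient removes the ambiguity.


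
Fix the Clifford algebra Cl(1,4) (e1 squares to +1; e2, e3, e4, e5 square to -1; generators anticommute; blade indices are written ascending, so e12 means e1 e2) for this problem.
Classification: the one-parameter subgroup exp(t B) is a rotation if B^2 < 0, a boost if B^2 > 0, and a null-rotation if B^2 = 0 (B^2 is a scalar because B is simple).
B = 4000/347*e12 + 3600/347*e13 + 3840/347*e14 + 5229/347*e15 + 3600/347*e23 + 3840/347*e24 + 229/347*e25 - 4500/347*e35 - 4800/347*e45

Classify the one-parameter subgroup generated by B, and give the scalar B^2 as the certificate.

B^2 term by term: the squares give (4000/347)^2*(e12)^2 + (3600/347)^2*(e13)^2 + (3840/347)^2*(e14)^2 + (5229/347)^2*(e15)^2 + (3600/347)^2*(e23)^2 + (3840/347)^2*(e24)^2 + (229/347)^2*(e25)^2 + (-4500/347)^2*(e35)^2 + (-4800/347)^2*(e45)^2 = 16000000/120409*(+1) + 12960000/120409*(+1) + 14745600/120409*(+1) + 27342441/120409*(+1) + 12960000/120409*(-1) + 14745600/120409*(-1) + 52441/120409*(-1) + 20250000/120409*(-1) + 23040000/120409*(-1) = 0 (each basis 2-blade squares to minus the product of its generators' squares); cross terms between blades sharing an index anticommute and cancel; the commuting (index-disjoint) pairs give grade-4 terms 2*c*c'*(blade product), which cancel blade by blade — e1234: -27648000/120409 + 27648000/120409 = 0; e1235: -36000000/120409 - 1648800/120409 + 37648800/120409 = 0; e1245: -38400000/120409 - 1758720/120409 + 40158720/120409 = 0; e1345: -34560000/120409 + 34560000/120409 = 0; e2345: -34560000/120409 + 34560000/120409 = 0 — confirming B is simple. So B^2 = 0.
Answer: null-rotation, certificate B^2 = 0. Because 0 is invariant under every versor sandwich, the classification follows from its sign alone.
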